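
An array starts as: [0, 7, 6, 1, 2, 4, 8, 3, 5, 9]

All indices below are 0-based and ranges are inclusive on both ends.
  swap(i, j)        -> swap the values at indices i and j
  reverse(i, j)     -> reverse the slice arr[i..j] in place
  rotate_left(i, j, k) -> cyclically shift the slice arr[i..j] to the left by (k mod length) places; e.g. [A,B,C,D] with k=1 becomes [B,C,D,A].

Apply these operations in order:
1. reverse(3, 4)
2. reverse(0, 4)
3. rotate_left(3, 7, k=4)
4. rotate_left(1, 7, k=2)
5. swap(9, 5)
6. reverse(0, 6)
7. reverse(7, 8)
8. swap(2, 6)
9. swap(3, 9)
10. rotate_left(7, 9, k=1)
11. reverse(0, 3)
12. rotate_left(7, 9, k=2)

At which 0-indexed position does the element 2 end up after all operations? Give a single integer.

After 1 (reverse(3, 4)): [0, 7, 6, 2, 1, 4, 8, 3, 5, 9]
After 2 (reverse(0, 4)): [1, 2, 6, 7, 0, 4, 8, 3, 5, 9]
After 3 (rotate_left(3, 7, k=4)): [1, 2, 6, 3, 7, 0, 4, 8, 5, 9]
After 4 (rotate_left(1, 7, k=2)): [1, 3, 7, 0, 4, 8, 2, 6, 5, 9]
After 5 (swap(9, 5)): [1, 3, 7, 0, 4, 9, 2, 6, 5, 8]
After 6 (reverse(0, 6)): [2, 9, 4, 0, 7, 3, 1, 6, 5, 8]
After 7 (reverse(7, 8)): [2, 9, 4, 0, 7, 3, 1, 5, 6, 8]
After 8 (swap(2, 6)): [2, 9, 1, 0, 7, 3, 4, 5, 6, 8]
After 9 (swap(3, 9)): [2, 9, 1, 8, 7, 3, 4, 5, 6, 0]
After 10 (rotate_left(7, 9, k=1)): [2, 9, 1, 8, 7, 3, 4, 6, 0, 5]
After 11 (reverse(0, 3)): [8, 1, 9, 2, 7, 3, 4, 6, 0, 5]
After 12 (rotate_left(7, 9, k=2)): [8, 1, 9, 2, 7, 3, 4, 5, 6, 0]

Answer: 3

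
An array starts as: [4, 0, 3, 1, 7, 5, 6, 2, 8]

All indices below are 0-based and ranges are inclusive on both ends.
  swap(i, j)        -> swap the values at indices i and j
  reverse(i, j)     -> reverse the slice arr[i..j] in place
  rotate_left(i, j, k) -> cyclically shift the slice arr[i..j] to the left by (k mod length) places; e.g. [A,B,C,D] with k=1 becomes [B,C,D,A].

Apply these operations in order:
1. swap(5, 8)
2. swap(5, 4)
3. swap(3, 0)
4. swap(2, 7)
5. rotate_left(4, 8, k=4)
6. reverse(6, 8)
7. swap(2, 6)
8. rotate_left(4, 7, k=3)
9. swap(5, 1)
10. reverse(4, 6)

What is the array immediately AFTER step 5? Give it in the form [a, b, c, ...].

After 1 (swap(5, 8)): [4, 0, 3, 1, 7, 8, 6, 2, 5]
After 2 (swap(5, 4)): [4, 0, 3, 1, 8, 7, 6, 2, 5]
After 3 (swap(3, 0)): [1, 0, 3, 4, 8, 7, 6, 2, 5]
After 4 (swap(2, 7)): [1, 0, 2, 4, 8, 7, 6, 3, 5]
After 5 (rotate_left(4, 8, k=4)): [1, 0, 2, 4, 5, 8, 7, 6, 3]

Answer: [1, 0, 2, 4, 5, 8, 7, 6, 3]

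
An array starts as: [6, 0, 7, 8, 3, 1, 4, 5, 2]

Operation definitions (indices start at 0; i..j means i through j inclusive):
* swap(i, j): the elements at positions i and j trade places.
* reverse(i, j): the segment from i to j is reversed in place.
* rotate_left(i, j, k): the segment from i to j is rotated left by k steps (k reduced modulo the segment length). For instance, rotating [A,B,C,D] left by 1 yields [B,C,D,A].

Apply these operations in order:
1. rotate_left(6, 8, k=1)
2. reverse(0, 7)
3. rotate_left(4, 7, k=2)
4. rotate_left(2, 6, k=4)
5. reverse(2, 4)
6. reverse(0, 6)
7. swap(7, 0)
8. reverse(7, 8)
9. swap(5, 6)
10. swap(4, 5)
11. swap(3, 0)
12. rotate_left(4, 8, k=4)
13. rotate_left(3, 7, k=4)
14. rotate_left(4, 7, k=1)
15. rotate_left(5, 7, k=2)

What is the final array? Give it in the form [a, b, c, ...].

After 1 (rotate_left(6, 8, k=1)): [6, 0, 7, 8, 3, 1, 5, 2, 4]
After 2 (reverse(0, 7)): [2, 5, 1, 3, 8, 7, 0, 6, 4]
After 3 (rotate_left(4, 7, k=2)): [2, 5, 1, 3, 0, 6, 8, 7, 4]
After 4 (rotate_left(2, 6, k=4)): [2, 5, 8, 1, 3, 0, 6, 7, 4]
After 5 (reverse(2, 4)): [2, 5, 3, 1, 8, 0, 6, 7, 4]
After 6 (reverse(0, 6)): [6, 0, 8, 1, 3, 5, 2, 7, 4]
After 7 (swap(7, 0)): [7, 0, 8, 1, 3, 5, 2, 6, 4]
After 8 (reverse(7, 8)): [7, 0, 8, 1, 3, 5, 2, 4, 6]
After 9 (swap(5, 6)): [7, 0, 8, 1, 3, 2, 5, 4, 6]
After 10 (swap(4, 5)): [7, 0, 8, 1, 2, 3, 5, 4, 6]
After 11 (swap(3, 0)): [1, 0, 8, 7, 2, 3, 5, 4, 6]
After 12 (rotate_left(4, 8, k=4)): [1, 0, 8, 7, 6, 2, 3, 5, 4]
After 13 (rotate_left(3, 7, k=4)): [1, 0, 8, 5, 7, 6, 2, 3, 4]
After 14 (rotate_left(4, 7, k=1)): [1, 0, 8, 5, 6, 2, 3, 7, 4]
After 15 (rotate_left(5, 7, k=2)): [1, 0, 8, 5, 6, 7, 2, 3, 4]

Answer: [1, 0, 8, 5, 6, 7, 2, 3, 4]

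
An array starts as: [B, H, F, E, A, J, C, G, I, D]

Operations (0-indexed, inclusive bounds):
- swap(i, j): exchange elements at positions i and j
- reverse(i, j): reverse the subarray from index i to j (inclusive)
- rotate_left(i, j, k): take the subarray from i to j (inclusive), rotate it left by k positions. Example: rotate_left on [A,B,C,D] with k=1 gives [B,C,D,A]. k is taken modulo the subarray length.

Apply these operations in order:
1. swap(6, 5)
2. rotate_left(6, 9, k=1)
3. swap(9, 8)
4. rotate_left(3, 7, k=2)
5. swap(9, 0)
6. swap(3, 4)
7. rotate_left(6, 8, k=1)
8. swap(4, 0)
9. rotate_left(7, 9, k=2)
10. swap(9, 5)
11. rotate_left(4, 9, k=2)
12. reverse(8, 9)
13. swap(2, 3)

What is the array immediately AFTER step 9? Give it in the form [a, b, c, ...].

After 1 (swap(6, 5)): [B, H, F, E, A, C, J, G, I, D]
After 2 (rotate_left(6, 9, k=1)): [B, H, F, E, A, C, G, I, D, J]
After 3 (swap(9, 8)): [B, H, F, E, A, C, G, I, J, D]
After 4 (rotate_left(3, 7, k=2)): [B, H, F, C, G, I, E, A, J, D]
After 5 (swap(9, 0)): [D, H, F, C, G, I, E, A, J, B]
After 6 (swap(3, 4)): [D, H, F, G, C, I, E, A, J, B]
After 7 (rotate_left(6, 8, k=1)): [D, H, F, G, C, I, A, J, E, B]
After 8 (swap(4, 0)): [C, H, F, G, D, I, A, J, E, B]
After 9 (rotate_left(7, 9, k=2)): [C, H, F, G, D, I, A, B, J, E]

Answer: [C, H, F, G, D, I, A, B, J, E]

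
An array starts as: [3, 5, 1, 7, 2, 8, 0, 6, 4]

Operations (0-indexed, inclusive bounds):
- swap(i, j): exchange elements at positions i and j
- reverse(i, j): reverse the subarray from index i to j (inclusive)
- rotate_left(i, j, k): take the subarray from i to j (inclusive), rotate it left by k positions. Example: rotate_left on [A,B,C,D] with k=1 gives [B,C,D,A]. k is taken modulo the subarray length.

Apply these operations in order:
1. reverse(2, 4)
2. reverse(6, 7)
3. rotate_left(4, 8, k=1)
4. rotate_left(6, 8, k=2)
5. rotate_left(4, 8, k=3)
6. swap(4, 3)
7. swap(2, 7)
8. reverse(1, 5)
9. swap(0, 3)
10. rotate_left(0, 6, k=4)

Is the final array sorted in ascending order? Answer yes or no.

Answer: no

Derivation:
After 1 (reverse(2, 4)): [3, 5, 2, 7, 1, 8, 0, 6, 4]
After 2 (reverse(6, 7)): [3, 5, 2, 7, 1, 8, 6, 0, 4]
After 3 (rotate_left(4, 8, k=1)): [3, 5, 2, 7, 8, 6, 0, 4, 1]
After 4 (rotate_left(6, 8, k=2)): [3, 5, 2, 7, 8, 6, 1, 0, 4]
After 5 (rotate_left(4, 8, k=3)): [3, 5, 2, 7, 0, 4, 8, 6, 1]
After 6 (swap(4, 3)): [3, 5, 2, 0, 7, 4, 8, 6, 1]
After 7 (swap(2, 7)): [3, 5, 6, 0, 7, 4, 8, 2, 1]
After 8 (reverse(1, 5)): [3, 4, 7, 0, 6, 5, 8, 2, 1]
After 9 (swap(0, 3)): [0, 4, 7, 3, 6, 5, 8, 2, 1]
After 10 (rotate_left(0, 6, k=4)): [6, 5, 8, 0, 4, 7, 3, 2, 1]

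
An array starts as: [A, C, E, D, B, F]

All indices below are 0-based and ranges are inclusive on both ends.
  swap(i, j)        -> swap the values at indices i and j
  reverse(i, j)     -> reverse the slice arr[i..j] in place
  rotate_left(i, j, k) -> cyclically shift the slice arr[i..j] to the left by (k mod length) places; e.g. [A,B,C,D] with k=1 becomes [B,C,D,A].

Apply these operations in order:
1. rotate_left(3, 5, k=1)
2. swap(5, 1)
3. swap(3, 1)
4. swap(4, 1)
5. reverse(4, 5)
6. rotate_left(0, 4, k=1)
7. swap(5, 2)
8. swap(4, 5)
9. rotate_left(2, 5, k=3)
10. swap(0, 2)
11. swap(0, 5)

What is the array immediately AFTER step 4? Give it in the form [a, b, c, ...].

Answer: [A, F, E, D, B, C]

Derivation:
After 1 (rotate_left(3, 5, k=1)): [A, C, E, B, F, D]
After 2 (swap(5, 1)): [A, D, E, B, F, C]
After 3 (swap(3, 1)): [A, B, E, D, F, C]
After 4 (swap(4, 1)): [A, F, E, D, B, C]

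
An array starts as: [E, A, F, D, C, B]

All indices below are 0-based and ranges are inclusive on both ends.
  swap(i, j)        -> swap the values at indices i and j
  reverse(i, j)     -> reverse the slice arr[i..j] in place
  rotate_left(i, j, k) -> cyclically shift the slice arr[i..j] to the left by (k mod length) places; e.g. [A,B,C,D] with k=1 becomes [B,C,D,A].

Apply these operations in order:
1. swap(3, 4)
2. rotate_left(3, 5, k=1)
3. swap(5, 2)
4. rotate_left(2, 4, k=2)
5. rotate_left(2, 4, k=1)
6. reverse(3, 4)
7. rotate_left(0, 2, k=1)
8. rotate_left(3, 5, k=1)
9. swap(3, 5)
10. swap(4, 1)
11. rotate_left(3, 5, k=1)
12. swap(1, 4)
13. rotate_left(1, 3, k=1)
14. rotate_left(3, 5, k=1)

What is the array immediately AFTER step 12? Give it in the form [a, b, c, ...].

After 1 (swap(3, 4)): [E, A, F, C, D, B]
After 2 (rotate_left(3, 5, k=1)): [E, A, F, D, B, C]
After 3 (swap(5, 2)): [E, A, C, D, B, F]
After 4 (rotate_left(2, 4, k=2)): [E, A, B, C, D, F]
After 5 (rotate_left(2, 4, k=1)): [E, A, C, D, B, F]
After 6 (reverse(3, 4)): [E, A, C, B, D, F]
After 7 (rotate_left(0, 2, k=1)): [A, C, E, B, D, F]
After 8 (rotate_left(3, 5, k=1)): [A, C, E, D, F, B]
After 9 (swap(3, 5)): [A, C, E, B, F, D]
After 10 (swap(4, 1)): [A, F, E, B, C, D]
After 11 (rotate_left(3, 5, k=1)): [A, F, E, C, D, B]
After 12 (swap(1, 4)): [A, D, E, C, F, B]

Answer: [A, D, E, C, F, B]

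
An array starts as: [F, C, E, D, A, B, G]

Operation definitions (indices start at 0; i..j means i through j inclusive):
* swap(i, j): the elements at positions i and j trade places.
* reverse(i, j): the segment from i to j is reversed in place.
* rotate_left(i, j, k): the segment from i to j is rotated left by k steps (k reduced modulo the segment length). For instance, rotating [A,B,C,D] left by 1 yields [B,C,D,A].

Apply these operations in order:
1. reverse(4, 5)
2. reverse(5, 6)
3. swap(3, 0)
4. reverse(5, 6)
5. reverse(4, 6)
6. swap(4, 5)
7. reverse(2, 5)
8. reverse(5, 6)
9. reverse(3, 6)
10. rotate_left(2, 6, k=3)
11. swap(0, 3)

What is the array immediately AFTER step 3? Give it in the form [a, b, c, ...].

Answer: [D, C, E, F, B, G, A]

Derivation:
After 1 (reverse(4, 5)): [F, C, E, D, B, A, G]
After 2 (reverse(5, 6)): [F, C, E, D, B, G, A]
After 3 (swap(3, 0)): [D, C, E, F, B, G, A]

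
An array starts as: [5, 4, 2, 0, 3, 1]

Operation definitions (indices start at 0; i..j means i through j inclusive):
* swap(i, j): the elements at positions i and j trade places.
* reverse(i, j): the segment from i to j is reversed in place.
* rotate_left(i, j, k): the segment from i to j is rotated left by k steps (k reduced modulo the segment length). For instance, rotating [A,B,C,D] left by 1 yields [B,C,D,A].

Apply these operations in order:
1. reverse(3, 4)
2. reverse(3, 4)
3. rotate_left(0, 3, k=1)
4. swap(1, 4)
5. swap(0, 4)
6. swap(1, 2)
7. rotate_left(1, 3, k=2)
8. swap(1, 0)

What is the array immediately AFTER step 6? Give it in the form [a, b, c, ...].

After 1 (reverse(3, 4)): [5, 4, 2, 3, 0, 1]
After 2 (reverse(3, 4)): [5, 4, 2, 0, 3, 1]
After 3 (rotate_left(0, 3, k=1)): [4, 2, 0, 5, 3, 1]
After 4 (swap(1, 4)): [4, 3, 0, 5, 2, 1]
After 5 (swap(0, 4)): [2, 3, 0, 5, 4, 1]
After 6 (swap(1, 2)): [2, 0, 3, 5, 4, 1]

Answer: [2, 0, 3, 5, 4, 1]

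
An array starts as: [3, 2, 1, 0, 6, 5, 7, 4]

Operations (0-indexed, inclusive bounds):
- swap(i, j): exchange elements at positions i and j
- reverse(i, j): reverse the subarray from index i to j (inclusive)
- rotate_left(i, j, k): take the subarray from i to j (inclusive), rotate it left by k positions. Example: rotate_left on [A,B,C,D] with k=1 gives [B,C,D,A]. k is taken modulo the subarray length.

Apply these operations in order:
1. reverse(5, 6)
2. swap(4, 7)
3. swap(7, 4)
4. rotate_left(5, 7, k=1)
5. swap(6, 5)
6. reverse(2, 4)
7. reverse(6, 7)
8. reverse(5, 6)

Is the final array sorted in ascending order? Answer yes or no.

Answer: no

Derivation:
After 1 (reverse(5, 6)): [3, 2, 1, 0, 6, 7, 5, 4]
After 2 (swap(4, 7)): [3, 2, 1, 0, 4, 7, 5, 6]
After 3 (swap(7, 4)): [3, 2, 1, 0, 6, 7, 5, 4]
After 4 (rotate_left(5, 7, k=1)): [3, 2, 1, 0, 6, 5, 4, 7]
After 5 (swap(6, 5)): [3, 2, 1, 0, 6, 4, 5, 7]
After 6 (reverse(2, 4)): [3, 2, 6, 0, 1, 4, 5, 7]
After 7 (reverse(6, 7)): [3, 2, 6, 0, 1, 4, 7, 5]
After 8 (reverse(5, 6)): [3, 2, 6, 0, 1, 7, 4, 5]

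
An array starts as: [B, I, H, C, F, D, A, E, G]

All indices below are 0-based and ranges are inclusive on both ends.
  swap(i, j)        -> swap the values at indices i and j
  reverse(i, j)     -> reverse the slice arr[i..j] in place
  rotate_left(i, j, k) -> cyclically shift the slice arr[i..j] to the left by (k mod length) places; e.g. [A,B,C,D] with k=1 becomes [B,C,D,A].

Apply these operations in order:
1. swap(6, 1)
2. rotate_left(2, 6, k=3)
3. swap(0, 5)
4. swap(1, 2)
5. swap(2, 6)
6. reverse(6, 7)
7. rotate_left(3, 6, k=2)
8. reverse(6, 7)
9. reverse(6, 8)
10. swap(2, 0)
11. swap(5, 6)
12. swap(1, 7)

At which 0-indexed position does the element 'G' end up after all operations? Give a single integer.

Answer: 5

Derivation:
After 1 (swap(6, 1)): [B, A, H, C, F, D, I, E, G]
After 2 (rotate_left(2, 6, k=3)): [B, A, D, I, H, C, F, E, G]
After 3 (swap(0, 5)): [C, A, D, I, H, B, F, E, G]
After 4 (swap(1, 2)): [C, D, A, I, H, B, F, E, G]
After 5 (swap(2, 6)): [C, D, F, I, H, B, A, E, G]
After 6 (reverse(6, 7)): [C, D, F, I, H, B, E, A, G]
After 7 (rotate_left(3, 6, k=2)): [C, D, F, B, E, I, H, A, G]
After 8 (reverse(6, 7)): [C, D, F, B, E, I, A, H, G]
After 9 (reverse(6, 8)): [C, D, F, B, E, I, G, H, A]
After 10 (swap(2, 0)): [F, D, C, B, E, I, G, H, A]
After 11 (swap(5, 6)): [F, D, C, B, E, G, I, H, A]
After 12 (swap(1, 7)): [F, H, C, B, E, G, I, D, A]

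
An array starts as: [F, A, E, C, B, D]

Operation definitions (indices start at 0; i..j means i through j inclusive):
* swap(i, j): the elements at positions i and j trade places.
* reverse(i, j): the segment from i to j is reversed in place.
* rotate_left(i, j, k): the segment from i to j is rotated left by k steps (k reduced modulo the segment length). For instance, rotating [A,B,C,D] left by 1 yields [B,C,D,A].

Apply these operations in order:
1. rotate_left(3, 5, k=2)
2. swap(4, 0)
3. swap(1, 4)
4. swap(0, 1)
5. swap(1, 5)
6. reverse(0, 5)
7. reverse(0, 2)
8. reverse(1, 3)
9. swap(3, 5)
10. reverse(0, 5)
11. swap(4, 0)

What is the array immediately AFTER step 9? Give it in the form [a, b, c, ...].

After 1 (rotate_left(3, 5, k=2)): [F, A, E, D, C, B]
After 2 (swap(4, 0)): [C, A, E, D, F, B]
After 3 (swap(1, 4)): [C, F, E, D, A, B]
After 4 (swap(0, 1)): [F, C, E, D, A, B]
After 5 (swap(1, 5)): [F, B, E, D, A, C]
After 6 (reverse(0, 5)): [C, A, D, E, B, F]
After 7 (reverse(0, 2)): [D, A, C, E, B, F]
After 8 (reverse(1, 3)): [D, E, C, A, B, F]
After 9 (swap(3, 5)): [D, E, C, F, B, A]

Answer: [D, E, C, F, B, A]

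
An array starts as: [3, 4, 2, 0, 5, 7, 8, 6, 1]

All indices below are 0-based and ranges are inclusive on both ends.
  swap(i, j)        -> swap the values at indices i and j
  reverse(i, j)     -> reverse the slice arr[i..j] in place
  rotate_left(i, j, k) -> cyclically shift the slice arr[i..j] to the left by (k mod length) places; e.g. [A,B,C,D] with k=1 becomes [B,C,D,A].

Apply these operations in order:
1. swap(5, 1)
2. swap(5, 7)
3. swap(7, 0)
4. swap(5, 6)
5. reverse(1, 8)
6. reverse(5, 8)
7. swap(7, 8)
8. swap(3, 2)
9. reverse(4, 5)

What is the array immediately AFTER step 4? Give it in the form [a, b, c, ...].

Answer: [4, 7, 2, 0, 5, 8, 6, 3, 1]

Derivation:
After 1 (swap(5, 1)): [3, 7, 2, 0, 5, 4, 8, 6, 1]
After 2 (swap(5, 7)): [3, 7, 2, 0, 5, 6, 8, 4, 1]
After 3 (swap(7, 0)): [4, 7, 2, 0, 5, 6, 8, 3, 1]
After 4 (swap(5, 6)): [4, 7, 2, 0, 5, 8, 6, 3, 1]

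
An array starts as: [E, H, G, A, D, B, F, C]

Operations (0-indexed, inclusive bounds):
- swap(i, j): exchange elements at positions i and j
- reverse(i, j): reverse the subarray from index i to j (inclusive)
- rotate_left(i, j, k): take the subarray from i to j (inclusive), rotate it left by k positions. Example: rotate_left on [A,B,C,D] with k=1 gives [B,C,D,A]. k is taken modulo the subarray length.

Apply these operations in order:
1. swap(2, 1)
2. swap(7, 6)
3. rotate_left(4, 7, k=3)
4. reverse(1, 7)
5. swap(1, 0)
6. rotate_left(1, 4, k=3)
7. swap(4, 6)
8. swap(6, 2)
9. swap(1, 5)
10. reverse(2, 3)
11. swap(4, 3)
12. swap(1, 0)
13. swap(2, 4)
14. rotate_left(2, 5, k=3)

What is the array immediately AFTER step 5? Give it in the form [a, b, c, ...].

Answer: [C, E, B, D, F, A, H, G]

Derivation:
After 1 (swap(2, 1)): [E, G, H, A, D, B, F, C]
After 2 (swap(7, 6)): [E, G, H, A, D, B, C, F]
After 3 (rotate_left(4, 7, k=3)): [E, G, H, A, F, D, B, C]
After 4 (reverse(1, 7)): [E, C, B, D, F, A, H, G]
After 5 (swap(1, 0)): [C, E, B, D, F, A, H, G]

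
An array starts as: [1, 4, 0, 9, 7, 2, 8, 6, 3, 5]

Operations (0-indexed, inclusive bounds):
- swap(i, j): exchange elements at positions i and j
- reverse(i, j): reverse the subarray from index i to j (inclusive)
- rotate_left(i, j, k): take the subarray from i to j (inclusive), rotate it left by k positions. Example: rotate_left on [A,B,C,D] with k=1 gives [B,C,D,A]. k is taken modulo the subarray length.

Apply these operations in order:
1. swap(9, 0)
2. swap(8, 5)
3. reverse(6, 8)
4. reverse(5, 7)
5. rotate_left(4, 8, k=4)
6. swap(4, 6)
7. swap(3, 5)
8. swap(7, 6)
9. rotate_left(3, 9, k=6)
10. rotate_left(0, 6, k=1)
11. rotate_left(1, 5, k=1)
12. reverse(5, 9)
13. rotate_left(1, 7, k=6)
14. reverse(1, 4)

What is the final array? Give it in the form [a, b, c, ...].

After 1 (swap(9, 0)): [5, 4, 0, 9, 7, 2, 8, 6, 3, 1]
After 2 (swap(8, 5)): [5, 4, 0, 9, 7, 3, 8, 6, 2, 1]
After 3 (reverse(6, 8)): [5, 4, 0, 9, 7, 3, 2, 6, 8, 1]
After 4 (reverse(5, 7)): [5, 4, 0, 9, 7, 6, 2, 3, 8, 1]
After 5 (rotate_left(4, 8, k=4)): [5, 4, 0, 9, 8, 7, 6, 2, 3, 1]
After 6 (swap(4, 6)): [5, 4, 0, 9, 6, 7, 8, 2, 3, 1]
After 7 (swap(3, 5)): [5, 4, 0, 7, 6, 9, 8, 2, 3, 1]
After 8 (swap(7, 6)): [5, 4, 0, 7, 6, 9, 2, 8, 3, 1]
After 9 (rotate_left(3, 9, k=6)): [5, 4, 0, 1, 7, 6, 9, 2, 8, 3]
After 10 (rotate_left(0, 6, k=1)): [4, 0, 1, 7, 6, 9, 5, 2, 8, 3]
After 11 (rotate_left(1, 5, k=1)): [4, 1, 7, 6, 9, 0, 5, 2, 8, 3]
After 12 (reverse(5, 9)): [4, 1, 7, 6, 9, 3, 8, 2, 5, 0]
After 13 (rotate_left(1, 7, k=6)): [4, 2, 1, 7, 6, 9, 3, 8, 5, 0]
After 14 (reverse(1, 4)): [4, 6, 7, 1, 2, 9, 3, 8, 5, 0]

Answer: [4, 6, 7, 1, 2, 9, 3, 8, 5, 0]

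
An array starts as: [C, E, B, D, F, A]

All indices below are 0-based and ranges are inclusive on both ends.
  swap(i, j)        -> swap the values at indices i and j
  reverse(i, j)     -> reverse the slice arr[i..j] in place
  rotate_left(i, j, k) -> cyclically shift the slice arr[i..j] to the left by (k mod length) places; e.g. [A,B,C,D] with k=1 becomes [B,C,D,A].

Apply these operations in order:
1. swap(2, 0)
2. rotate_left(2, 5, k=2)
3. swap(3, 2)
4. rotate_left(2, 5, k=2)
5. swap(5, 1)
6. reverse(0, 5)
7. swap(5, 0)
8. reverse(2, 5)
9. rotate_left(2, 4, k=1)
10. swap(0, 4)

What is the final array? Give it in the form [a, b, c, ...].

After 1 (swap(2, 0)): [B, E, C, D, F, A]
After 2 (rotate_left(2, 5, k=2)): [B, E, F, A, C, D]
After 3 (swap(3, 2)): [B, E, A, F, C, D]
After 4 (rotate_left(2, 5, k=2)): [B, E, C, D, A, F]
After 5 (swap(5, 1)): [B, F, C, D, A, E]
After 6 (reverse(0, 5)): [E, A, D, C, F, B]
After 7 (swap(5, 0)): [B, A, D, C, F, E]
After 8 (reverse(2, 5)): [B, A, E, F, C, D]
After 9 (rotate_left(2, 4, k=1)): [B, A, F, C, E, D]
After 10 (swap(0, 4)): [E, A, F, C, B, D]

Answer: [E, A, F, C, B, D]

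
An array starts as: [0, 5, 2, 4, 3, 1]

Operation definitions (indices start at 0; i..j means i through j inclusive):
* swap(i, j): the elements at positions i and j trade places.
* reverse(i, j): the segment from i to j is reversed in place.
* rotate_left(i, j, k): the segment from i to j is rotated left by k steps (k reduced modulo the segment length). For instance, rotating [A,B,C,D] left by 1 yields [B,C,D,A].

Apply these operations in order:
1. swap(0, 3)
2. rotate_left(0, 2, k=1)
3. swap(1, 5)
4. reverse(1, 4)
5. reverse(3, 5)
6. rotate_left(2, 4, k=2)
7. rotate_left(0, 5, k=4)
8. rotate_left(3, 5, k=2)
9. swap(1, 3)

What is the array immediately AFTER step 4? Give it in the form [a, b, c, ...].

After 1 (swap(0, 3)): [4, 5, 2, 0, 3, 1]
After 2 (rotate_left(0, 2, k=1)): [5, 2, 4, 0, 3, 1]
After 3 (swap(1, 5)): [5, 1, 4, 0, 3, 2]
After 4 (reverse(1, 4)): [5, 3, 0, 4, 1, 2]

Answer: [5, 3, 0, 4, 1, 2]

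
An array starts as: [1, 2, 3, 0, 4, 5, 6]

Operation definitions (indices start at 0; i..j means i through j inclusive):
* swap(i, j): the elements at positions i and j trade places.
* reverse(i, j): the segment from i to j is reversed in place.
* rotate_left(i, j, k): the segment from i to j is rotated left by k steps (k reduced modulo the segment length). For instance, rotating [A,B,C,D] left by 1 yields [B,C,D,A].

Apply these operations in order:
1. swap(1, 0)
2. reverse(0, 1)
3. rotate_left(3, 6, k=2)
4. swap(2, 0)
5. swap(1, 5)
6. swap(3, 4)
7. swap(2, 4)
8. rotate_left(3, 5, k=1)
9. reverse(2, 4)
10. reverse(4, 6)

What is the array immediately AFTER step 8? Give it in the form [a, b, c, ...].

After 1 (swap(1, 0)): [2, 1, 3, 0, 4, 5, 6]
After 2 (reverse(0, 1)): [1, 2, 3, 0, 4, 5, 6]
After 3 (rotate_left(3, 6, k=2)): [1, 2, 3, 5, 6, 0, 4]
After 4 (swap(2, 0)): [3, 2, 1, 5, 6, 0, 4]
After 5 (swap(1, 5)): [3, 0, 1, 5, 6, 2, 4]
After 6 (swap(3, 4)): [3, 0, 1, 6, 5, 2, 4]
After 7 (swap(2, 4)): [3, 0, 5, 6, 1, 2, 4]
After 8 (rotate_left(3, 5, k=1)): [3, 0, 5, 1, 2, 6, 4]

Answer: [3, 0, 5, 1, 2, 6, 4]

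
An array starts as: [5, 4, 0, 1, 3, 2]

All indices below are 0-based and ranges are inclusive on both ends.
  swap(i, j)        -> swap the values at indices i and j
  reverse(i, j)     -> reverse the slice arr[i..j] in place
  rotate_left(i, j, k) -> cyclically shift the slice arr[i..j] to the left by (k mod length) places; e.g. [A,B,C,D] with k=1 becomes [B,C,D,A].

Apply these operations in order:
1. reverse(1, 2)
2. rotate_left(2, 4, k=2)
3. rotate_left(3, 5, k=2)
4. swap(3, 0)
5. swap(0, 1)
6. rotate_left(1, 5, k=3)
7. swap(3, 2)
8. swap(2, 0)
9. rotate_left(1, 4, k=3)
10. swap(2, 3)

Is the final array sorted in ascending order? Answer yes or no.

Answer: no

Derivation:
After 1 (reverse(1, 2)): [5, 0, 4, 1, 3, 2]
After 2 (rotate_left(2, 4, k=2)): [5, 0, 3, 4, 1, 2]
After 3 (rotate_left(3, 5, k=2)): [5, 0, 3, 2, 4, 1]
After 4 (swap(3, 0)): [2, 0, 3, 5, 4, 1]
After 5 (swap(0, 1)): [0, 2, 3, 5, 4, 1]
After 6 (rotate_left(1, 5, k=3)): [0, 4, 1, 2, 3, 5]
After 7 (swap(3, 2)): [0, 4, 2, 1, 3, 5]
After 8 (swap(2, 0)): [2, 4, 0, 1, 3, 5]
After 9 (rotate_left(1, 4, k=3)): [2, 3, 4, 0, 1, 5]
After 10 (swap(2, 3)): [2, 3, 0, 4, 1, 5]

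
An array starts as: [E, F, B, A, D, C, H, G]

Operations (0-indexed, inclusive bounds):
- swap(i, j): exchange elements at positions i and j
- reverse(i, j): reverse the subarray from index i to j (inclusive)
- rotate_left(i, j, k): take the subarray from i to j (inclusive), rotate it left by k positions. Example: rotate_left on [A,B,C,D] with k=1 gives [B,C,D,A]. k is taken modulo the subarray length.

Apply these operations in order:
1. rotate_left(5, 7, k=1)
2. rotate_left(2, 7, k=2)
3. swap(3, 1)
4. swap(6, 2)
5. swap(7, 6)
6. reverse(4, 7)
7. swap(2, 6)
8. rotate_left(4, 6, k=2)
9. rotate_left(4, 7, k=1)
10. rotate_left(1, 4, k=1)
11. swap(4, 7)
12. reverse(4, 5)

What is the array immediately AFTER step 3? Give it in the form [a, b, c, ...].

Answer: [E, H, D, F, G, C, B, A]

Derivation:
After 1 (rotate_left(5, 7, k=1)): [E, F, B, A, D, H, G, C]
After 2 (rotate_left(2, 7, k=2)): [E, F, D, H, G, C, B, A]
After 3 (swap(3, 1)): [E, H, D, F, G, C, B, A]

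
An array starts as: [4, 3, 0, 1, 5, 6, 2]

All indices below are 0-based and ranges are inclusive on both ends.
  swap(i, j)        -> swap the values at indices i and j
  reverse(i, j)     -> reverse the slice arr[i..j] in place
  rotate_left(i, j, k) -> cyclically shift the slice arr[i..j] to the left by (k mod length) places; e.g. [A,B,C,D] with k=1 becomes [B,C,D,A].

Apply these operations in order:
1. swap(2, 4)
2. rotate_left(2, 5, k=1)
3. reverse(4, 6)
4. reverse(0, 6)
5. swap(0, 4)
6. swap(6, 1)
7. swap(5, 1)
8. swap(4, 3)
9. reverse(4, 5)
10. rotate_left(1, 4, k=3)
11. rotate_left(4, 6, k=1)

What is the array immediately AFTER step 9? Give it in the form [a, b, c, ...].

Answer: [1, 3, 2, 6, 4, 0, 5]

Derivation:
After 1 (swap(2, 4)): [4, 3, 5, 1, 0, 6, 2]
After 2 (rotate_left(2, 5, k=1)): [4, 3, 1, 0, 6, 5, 2]
After 3 (reverse(4, 6)): [4, 3, 1, 0, 2, 5, 6]
After 4 (reverse(0, 6)): [6, 5, 2, 0, 1, 3, 4]
After 5 (swap(0, 4)): [1, 5, 2, 0, 6, 3, 4]
After 6 (swap(6, 1)): [1, 4, 2, 0, 6, 3, 5]
After 7 (swap(5, 1)): [1, 3, 2, 0, 6, 4, 5]
After 8 (swap(4, 3)): [1, 3, 2, 6, 0, 4, 5]
After 9 (reverse(4, 5)): [1, 3, 2, 6, 4, 0, 5]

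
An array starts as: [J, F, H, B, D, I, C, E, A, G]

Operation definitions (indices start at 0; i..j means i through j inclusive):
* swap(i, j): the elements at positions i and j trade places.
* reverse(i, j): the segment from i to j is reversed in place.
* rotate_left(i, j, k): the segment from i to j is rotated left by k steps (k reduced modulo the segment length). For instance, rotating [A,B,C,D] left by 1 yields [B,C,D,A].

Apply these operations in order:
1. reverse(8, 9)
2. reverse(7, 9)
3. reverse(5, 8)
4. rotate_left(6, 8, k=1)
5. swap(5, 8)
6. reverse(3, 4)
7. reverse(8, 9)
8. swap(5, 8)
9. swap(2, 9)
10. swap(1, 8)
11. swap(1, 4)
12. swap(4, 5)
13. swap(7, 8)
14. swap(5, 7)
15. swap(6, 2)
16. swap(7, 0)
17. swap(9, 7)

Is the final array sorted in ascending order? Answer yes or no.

After 1 (reverse(8, 9)): [J, F, H, B, D, I, C, E, G, A]
After 2 (reverse(7, 9)): [J, F, H, B, D, I, C, A, G, E]
After 3 (reverse(5, 8)): [J, F, H, B, D, G, A, C, I, E]
After 4 (rotate_left(6, 8, k=1)): [J, F, H, B, D, G, C, I, A, E]
After 5 (swap(5, 8)): [J, F, H, B, D, A, C, I, G, E]
After 6 (reverse(3, 4)): [J, F, H, D, B, A, C, I, G, E]
After 7 (reverse(8, 9)): [J, F, H, D, B, A, C, I, E, G]
After 8 (swap(5, 8)): [J, F, H, D, B, E, C, I, A, G]
After 9 (swap(2, 9)): [J, F, G, D, B, E, C, I, A, H]
After 10 (swap(1, 8)): [J, A, G, D, B, E, C, I, F, H]
After 11 (swap(1, 4)): [J, B, G, D, A, E, C, I, F, H]
After 12 (swap(4, 5)): [J, B, G, D, E, A, C, I, F, H]
After 13 (swap(7, 8)): [J, B, G, D, E, A, C, F, I, H]
After 14 (swap(5, 7)): [J, B, G, D, E, F, C, A, I, H]
After 15 (swap(6, 2)): [J, B, C, D, E, F, G, A, I, H]
After 16 (swap(7, 0)): [A, B, C, D, E, F, G, J, I, H]
After 17 (swap(9, 7)): [A, B, C, D, E, F, G, H, I, J]

Answer: yes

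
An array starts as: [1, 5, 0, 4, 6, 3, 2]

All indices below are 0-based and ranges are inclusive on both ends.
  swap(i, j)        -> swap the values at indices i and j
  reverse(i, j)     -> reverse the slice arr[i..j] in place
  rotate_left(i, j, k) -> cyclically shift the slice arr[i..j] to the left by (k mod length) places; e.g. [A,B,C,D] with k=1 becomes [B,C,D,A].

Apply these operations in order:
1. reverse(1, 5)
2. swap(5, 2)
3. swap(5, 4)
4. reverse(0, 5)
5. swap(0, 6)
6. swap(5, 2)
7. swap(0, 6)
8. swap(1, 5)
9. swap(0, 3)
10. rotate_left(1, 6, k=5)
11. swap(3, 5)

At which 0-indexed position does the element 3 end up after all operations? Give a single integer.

After 1 (reverse(1, 5)): [1, 3, 6, 4, 0, 5, 2]
After 2 (swap(5, 2)): [1, 3, 5, 4, 0, 6, 2]
After 3 (swap(5, 4)): [1, 3, 5, 4, 6, 0, 2]
After 4 (reverse(0, 5)): [0, 6, 4, 5, 3, 1, 2]
After 5 (swap(0, 6)): [2, 6, 4, 5, 3, 1, 0]
After 6 (swap(5, 2)): [2, 6, 1, 5, 3, 4, 0]
After 7 (swap(0, 6)): [0, 6, 1, 5, 3, 4, 2]
After 8 (swap(1, 5)): [0, 4, 1, 5, 3, 6, 2]
After 9 (swap(0, 3)): [5, 4, 1, 0, 3, 6, 2]
After 10 (rotate_left(1, 6, k=5)): [5, 2, 4, 1, 0, 3, 6]
After 11 (swap(3, 5)): [5, 2, 4, 3, 0, 1, 6]

Answer: 3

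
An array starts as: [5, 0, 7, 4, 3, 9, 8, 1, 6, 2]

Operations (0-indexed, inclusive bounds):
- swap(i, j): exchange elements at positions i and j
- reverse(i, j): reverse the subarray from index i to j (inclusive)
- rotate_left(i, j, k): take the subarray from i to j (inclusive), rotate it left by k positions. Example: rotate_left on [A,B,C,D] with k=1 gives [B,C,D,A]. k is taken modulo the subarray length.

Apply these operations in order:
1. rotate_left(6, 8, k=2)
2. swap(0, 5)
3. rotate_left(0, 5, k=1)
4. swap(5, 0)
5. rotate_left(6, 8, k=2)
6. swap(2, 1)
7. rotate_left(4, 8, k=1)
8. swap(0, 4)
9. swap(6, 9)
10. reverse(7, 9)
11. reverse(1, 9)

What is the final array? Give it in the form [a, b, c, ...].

After 1 (rotate_left(6, 8, k=2)): [5, 0, 7, 4, 3, 9, 6, 8, 1, 2]
After 2 (swap(0, 5)): [9, 0, 7, 4, 3, 5, 6, 8, 1, 2]
After 3 (rotate_left(0, 5, k=1)): [0, 7, 4, 3, 5, 9, 6, 8, 1, 2]
After 4 (swap(5, 0)): [9, 7, 4, 3, 5, 0, 6, 8, 1, 2]
After 5 (rotate_left(6, 8, k=2)): [9, 7, 4, 3, 5, 0, 1, 6, 8, 2]
After 6 (swap(2, 1)): [9, 4, 7, 3, 5, 0, 1, 6, 8, 2]
After 7 (rotate_left(4, 8, k=1)): [9, 4, 7, 3, 0, 1, 6, 8, 5, 2]
After 8 (swap(0, 4)): [0, 4, 7, 3, 9, 1, 6, 8, 5, 2]
After 9 (swap(6, 9)): [0, 4, 7, 3, 9, 1, 2, 8, 5, 6]
After 10 (reverse(7, 9)): [0, 4, 7, 3, 9, 1, 2, 6, 5, 8]
After 11 (reverse(1, 9)): [0, 8, 5, 6, 2, 1, 9, 3, 7, 4]

Answer: [0, 8, 5, 6, 2, 1, 9, 3, 7, 4]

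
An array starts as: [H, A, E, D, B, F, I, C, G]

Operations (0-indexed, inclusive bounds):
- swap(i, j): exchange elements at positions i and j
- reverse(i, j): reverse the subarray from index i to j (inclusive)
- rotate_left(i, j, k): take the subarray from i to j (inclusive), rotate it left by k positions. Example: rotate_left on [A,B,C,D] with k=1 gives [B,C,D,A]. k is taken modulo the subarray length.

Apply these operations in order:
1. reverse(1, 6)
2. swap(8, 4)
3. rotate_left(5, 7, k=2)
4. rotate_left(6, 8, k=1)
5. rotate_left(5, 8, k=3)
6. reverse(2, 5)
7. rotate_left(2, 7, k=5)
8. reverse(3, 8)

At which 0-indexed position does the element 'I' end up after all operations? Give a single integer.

Answer: 1

Derivation:
After 1 (reverse(1, 6)): [H, I, F, B, D, E, A, C, G]
After 2 (swap(8, 4)): [H, I, F, B, G, E, A, C, D]
After 3 (rotate_left(5, 7, k=2)): [H, I, F, B, G, C, E, A, D]
After 4 (rotate_left(6, 8, k=1)): [H, I, F, B, G, C, A, D, E]
After 5 (rotate_left(5, 8, k=3)): [H, I, F, B, G, E, C, A, D]
After 6 (reverse(2, 5)): [H, I, E, G, B, F, C, A, D]
After 7 (rotate_left(2, 7, k=5)): [H, I, A, E, G, B, F, C, D]
After 8 (reverse(3, 8)): [H, I, A, D, C, F, B, G, E]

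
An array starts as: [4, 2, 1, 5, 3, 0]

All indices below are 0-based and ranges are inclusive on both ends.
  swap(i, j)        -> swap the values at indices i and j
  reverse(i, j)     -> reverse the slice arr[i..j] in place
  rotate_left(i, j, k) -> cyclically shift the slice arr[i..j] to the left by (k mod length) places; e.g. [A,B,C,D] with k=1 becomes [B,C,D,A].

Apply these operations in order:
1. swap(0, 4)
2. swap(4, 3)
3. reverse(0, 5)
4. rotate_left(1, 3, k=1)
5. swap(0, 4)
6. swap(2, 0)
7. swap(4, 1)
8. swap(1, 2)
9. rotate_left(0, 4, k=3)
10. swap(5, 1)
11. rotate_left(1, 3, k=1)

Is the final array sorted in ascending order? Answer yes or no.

After 1 (swap(0, 4)): [3, 2, 1, 5, 4, 0]
After 2 (swap(4, 3)): [3, 2, 1, 4, 5, 0]
After 3 (reverse(0, 5)): [0, 5, 4, 1, 2, 3]
After 4 (rotate_left(1, 3, k=1)): [0, 4, 1, 5, 2, 3]
After 5 (swap(0, 4)): [2, 4, 1, 5, 0, 3]
After 6 (swap(2, 0)): [1, 4, 2, 5, 0, 3]
After 7 (swap(4, 1)): [1, 0, 2, 5, 4, 3]
After 8 (swap(1, 2)): [1, 2, 0, 5, 4, 3]
After 9 (rotate_left(0, 4, k=3)): [5, 4, 1, 2, 0, 3]
After 10 (swap(5, 1)): [5, 3, 1, 2, 0, 4]
After 11 (rotate_left(1, 3, k=1)): [5, 1, 2, 3, 0, 4]

Answer: no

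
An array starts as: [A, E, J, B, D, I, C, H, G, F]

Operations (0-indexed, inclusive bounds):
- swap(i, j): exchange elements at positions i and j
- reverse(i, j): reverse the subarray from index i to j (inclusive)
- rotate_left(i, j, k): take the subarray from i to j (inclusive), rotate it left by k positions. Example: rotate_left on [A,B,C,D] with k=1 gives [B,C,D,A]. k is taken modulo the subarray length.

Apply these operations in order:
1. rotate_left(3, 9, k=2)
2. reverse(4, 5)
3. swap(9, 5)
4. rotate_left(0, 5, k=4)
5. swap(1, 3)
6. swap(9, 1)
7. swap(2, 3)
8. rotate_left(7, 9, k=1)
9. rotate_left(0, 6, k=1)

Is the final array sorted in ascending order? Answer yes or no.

Answer: no

Derivation:
After 1 (rotate_left(3, 9, k=2)): [A, E, J, I, C, H, G, F, B, D]
After 2 (reverse(4, 5)): [A, E, J, I, H, C, G, F, B, D]
After 3 (swap(9, 5)): [A, E, J, I, H, D, G, F, B, C]
After 4 (rotate_left(0, 5, k=4)): [H, D, A, E, J, I, G, F, B, C]
After 5 (swap(1, 3)): [H, E, A, D, J, I, G, F, B, C]
After 6 (swap(9, 1)): [H, C, A, D, J, I, G, F, B, E]
After 7 (swap(2, 3)): [H, C, D, A, J, I, G, F, B, E]
After 8 (rotate_left(7, 9, k=1)): [H, C, D, A, J, I, G, B, E, F]
After 9 (rotate_left(0, 6, k=1)): [C, D, A, J, I, G, H, B, E, F]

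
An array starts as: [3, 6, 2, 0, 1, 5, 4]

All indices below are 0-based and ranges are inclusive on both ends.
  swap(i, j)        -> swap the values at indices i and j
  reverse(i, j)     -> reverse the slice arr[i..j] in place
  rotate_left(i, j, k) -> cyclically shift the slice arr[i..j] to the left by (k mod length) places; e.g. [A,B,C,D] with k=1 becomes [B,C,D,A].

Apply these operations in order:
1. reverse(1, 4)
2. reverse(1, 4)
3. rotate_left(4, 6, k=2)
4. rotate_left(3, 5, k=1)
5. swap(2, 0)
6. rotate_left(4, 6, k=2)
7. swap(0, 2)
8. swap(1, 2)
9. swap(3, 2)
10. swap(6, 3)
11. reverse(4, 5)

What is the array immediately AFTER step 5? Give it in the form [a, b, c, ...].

After 1 (reverse(1, 4)): [3, 1, 0, 2, 6, 5, 4]
After 2 (reverse(1, 4)): [3, 6, 2, 0, 1, 5, 4]
After 3 (rotate_left(4, 6, k=2)): [3, 6, 2, 0, 4, 1, 5]
After 4 (rotate_left(3, 5, k=1)): [3, 6, 2, 4, 1, 0, 5]
After 5 (swap(2, 0)): [2, 6, 3, 4, 1, 0, 5]

Answer: [2, 6, 3, 4, 1, 0, 5]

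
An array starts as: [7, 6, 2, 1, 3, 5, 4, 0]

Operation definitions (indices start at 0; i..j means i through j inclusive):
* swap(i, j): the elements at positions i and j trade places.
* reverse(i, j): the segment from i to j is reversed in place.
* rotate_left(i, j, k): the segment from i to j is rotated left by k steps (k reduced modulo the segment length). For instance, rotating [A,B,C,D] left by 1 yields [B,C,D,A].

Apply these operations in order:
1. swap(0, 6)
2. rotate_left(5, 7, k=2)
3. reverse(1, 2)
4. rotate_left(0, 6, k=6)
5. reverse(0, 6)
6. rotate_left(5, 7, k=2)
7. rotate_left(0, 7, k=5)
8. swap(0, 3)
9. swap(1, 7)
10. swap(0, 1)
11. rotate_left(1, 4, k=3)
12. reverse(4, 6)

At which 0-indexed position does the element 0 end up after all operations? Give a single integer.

After 1 (swap(0, 6)): [4, 6, 2, 1, 3, 5, 7, 0]
After 2 (rotate_left(5, 7, k=2)): [4, 6, 2, 1, 3, 0, 5, 7]
After 3 (reverse(1, 2)): [4, 2, 6, 1, 3, 0, 5, 7]
After 4 (rotate_left(0, 6, k=6)): [5, 4, 2, 6, 1, 3, 0, 7]
After 5 (reverse(0, 6)): [0, 3, 1, 6, 2, 4, 5, 7]
After 6 (rotate_left(5, 7, k=2)): [0, 3, 1, 6, 2, 7, 4, 5]
After 7 (rotate_left(0, 7, k=5)): [7, 4, 5, 0, 3, 1, 6, 2]
After 8 (swap(0, 3)): [0, 4, 5, 7, 3, 1, 6, 2]
After 9 (swap(1, 7)): [0, 2, 5, 7, 3, 1, 6, 4]
After 10 (swap(0, 1)): [2, 0, 5, 7, 3, 1, 6, 4]
After 11 (rotate_left(1, 4, k=3)): [2, 3, 0, 5, 7, 1, 6, 4]
After 12 (reverse(4, 6)): [2, 3, 0, 5, 6, 1, 7, 4]

Answer: 2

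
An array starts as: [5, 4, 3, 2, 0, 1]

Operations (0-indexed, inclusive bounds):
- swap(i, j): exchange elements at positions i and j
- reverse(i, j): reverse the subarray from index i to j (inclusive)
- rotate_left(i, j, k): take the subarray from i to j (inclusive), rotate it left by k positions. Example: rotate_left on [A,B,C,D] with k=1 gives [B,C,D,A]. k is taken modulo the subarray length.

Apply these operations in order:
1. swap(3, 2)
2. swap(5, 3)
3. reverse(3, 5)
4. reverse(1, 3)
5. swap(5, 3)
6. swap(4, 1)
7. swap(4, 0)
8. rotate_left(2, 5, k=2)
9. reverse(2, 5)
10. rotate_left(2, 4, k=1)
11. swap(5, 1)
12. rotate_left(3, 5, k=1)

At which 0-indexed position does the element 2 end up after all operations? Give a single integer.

Answer: 2

Derivation:
After 1 (swap(3, 2)): [5, 4, 2, 3, 0, 1]
After 2 (swap(5, 3)): [5, 4, 2, 1, 0, 3]
After 3 (reverse(3, 5)): [5, 4, 2, 3, 0, 1]
After 4 (reverse(1, 3)): [5, 3, 2, 4, 0, 1]
After 5 (swap(5, 3)): [5, 3, 2, 1, 0, 4]
After 6 (swap(4, 1)): [5, 0, 2, 1, 3, 4]
After 7 (swap(4, 0)): [3, 0, 2, 1, 5, 4]
After 8 (rotate_left(2, 5, k=2)): [3, 0, 5, 4, 2, 1]
After 9 (reverse(2, 5)): [3, 0, 1, 2, 4, 5]
After 10 (rotate_left(2, 4, k=1)): [3, 0, 2, 4, 1, 5]
After 11 (swap(5, 1)): [3, 5, 2, 4, 1, 0]
After 12 (rotate_left(3, 5, k=1)): [3, 5, 2, 1, 0, 4]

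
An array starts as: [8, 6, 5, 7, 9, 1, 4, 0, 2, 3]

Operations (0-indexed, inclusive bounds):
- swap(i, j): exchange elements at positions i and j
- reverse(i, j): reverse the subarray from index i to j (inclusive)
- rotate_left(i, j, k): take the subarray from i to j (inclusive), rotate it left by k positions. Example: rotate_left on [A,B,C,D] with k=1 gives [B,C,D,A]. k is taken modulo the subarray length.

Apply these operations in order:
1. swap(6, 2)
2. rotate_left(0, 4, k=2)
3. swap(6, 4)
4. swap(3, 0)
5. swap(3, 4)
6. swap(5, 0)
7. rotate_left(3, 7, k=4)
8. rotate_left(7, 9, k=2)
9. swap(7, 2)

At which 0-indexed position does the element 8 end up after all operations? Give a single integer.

After 1 (swap(6, 2)): [8, 6, 4, 7, 9, 1, 5, 0, 2, 3]
After 2 (rotate_left(0, 4, k=2)): [4, 7, 9, 8, 6, 1, 5, 0, 2, 3]
After 3 (swap(6, 4)): [4, 7, 9, 8, 5, 1, 6, 0, 2, 3]
After 4 (swap(3, 0)): [8, 7, 9, 4, 5, 1, 6, 0, 2, 3]
After 5 (swap(3, 4)): [8, 7, 9, 5, 4, 1, 6, 0, 2, 3]
After 6 (swap(5, 0)): [1, 7, 9, 5, 4, 8, 6, 0, 2, 3]
After 7 (rotate_left(3, 7, k=4)): [1, 7, 9, 0, 5, 4, 8, 6, 2, 3]
After 8 (rotate_left(7, 9, k=2)): [1, 7, 9, 0, 5, 4, 8, 3, 6, 2]
After 9 (swap(7, 2)): [1, 7, 3, 0, 5, 4, 8, 9, 6, 2]

Answer: 6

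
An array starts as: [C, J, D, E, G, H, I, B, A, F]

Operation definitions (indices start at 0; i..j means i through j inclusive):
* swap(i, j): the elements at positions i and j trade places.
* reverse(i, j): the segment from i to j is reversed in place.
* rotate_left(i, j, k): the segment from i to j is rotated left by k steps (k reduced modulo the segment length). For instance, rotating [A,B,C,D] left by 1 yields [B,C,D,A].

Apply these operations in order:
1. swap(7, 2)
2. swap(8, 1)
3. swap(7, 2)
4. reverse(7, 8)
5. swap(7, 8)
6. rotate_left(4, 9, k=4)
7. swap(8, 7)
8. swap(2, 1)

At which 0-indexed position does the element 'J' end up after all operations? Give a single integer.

After 1 (swap(7, 2)): [C, J, B, E, G, H, I, D, A, F]
After 2 (swap(8, 1)): [C, A, B, E, G, H, I, D, J, F]
After 3 (swap(7, 2)): [C, A, D, E, G, H, I, B, J, F]
After 4 (reverse(7, 8)): [C, A, D, E, G, H, I, J, B, F]
After 5 (swap(7, 8)): [C, A, D, E, G, H, I, B, J, F]
After 6 (rotate_left(4, 9, k=4)): [C, A, D, E, J, F, G, H, I, B]
After 7 (swap(8, 7)): [C, A, D, E, J, F, G, I, H, B]
After 8 (swap(2, 1)): [C, D, A, E, J, F, G, I, H, B]

Answer: 4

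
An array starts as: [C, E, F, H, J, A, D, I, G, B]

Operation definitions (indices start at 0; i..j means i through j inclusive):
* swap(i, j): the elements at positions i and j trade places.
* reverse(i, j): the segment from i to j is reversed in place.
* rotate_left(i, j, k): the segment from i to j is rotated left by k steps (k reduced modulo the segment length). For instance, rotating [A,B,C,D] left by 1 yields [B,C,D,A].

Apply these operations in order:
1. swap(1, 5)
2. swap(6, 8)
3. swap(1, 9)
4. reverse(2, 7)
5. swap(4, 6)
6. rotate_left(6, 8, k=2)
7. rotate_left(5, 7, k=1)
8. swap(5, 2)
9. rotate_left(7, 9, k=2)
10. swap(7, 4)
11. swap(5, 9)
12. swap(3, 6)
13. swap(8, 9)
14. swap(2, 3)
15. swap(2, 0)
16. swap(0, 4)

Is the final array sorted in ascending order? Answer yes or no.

Answer: yes

Derivation:
After 1 (swap(1, 5)): [C, A, F, H, J, E, D, I, G, B]
After 2 (swap(6, 8)): [C, A, F, H, J, E, G, I, D, B]
After 3 (swap(1, 9)): [C, B, F, H, J, E, G, I, D, A]
After 4 (reverse(2, 7)): [C, B, I, G, E, J, H, F, D, A]
After 5 (swap(4, 6)): [C, B, I, G, H, J, E, F, D, A]
After 6 (rotate_left(6, 8, k=2)): [C, B, I, G, H, J, D, E, F, A]
After 7 (rotate_left(5, 7, k=1)): [C, B, I, G, H, D, E, J, F, A]
After 8 (swap(5, 2)): [C, B, D, G, H, I, E, J, F, A]
After 9 (rotate_left(7, 9, k=2)): [C, B, D, G, H, I, E, A, J, F]
After 10 (swap(7, 4)): [C, B, D, G, A, I, E, H, J, F]
After 11 (swap(5, 9)): [C, B, D, G, A, F, E, H, J, I]
After 12 (swap(3, 6)): [C, B, D, E, A, F, G, H, J, I]
After 13 (swap(8, 9)): [C, B, D, E, A, F, G, H, I, J]
After 14 (swap(2, 3)): [C, B, E, D, A, F, G, H, I, J]
After 15 (swap(2, 0)): [E, B, C, D, A, F, G, H, I, J]
After 16 (swap(0, 4)): [A, B, C, D, E, F, G, H, I, J]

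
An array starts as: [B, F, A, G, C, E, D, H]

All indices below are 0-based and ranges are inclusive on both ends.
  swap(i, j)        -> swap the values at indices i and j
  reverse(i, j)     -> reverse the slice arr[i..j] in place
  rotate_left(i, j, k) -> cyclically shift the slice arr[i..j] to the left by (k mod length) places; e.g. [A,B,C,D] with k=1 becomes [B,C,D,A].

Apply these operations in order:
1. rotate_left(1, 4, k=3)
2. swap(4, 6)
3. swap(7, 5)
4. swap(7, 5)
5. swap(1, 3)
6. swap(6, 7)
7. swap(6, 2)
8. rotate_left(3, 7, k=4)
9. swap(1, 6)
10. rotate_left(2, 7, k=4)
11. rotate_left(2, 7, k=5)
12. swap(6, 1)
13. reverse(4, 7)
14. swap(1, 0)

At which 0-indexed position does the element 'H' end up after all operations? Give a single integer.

After 1 (rotate_left(1, 4, k=3)): [B, C, F, A, G, E, D, H]
After 2 (swap(4, 6)): [B, C, F, A, D, E, G, H]
After 3 (swap(7, 5)): [B, C, F, A, D, H, G, E]
After 4 (swap(7, 5)): [B, C, F, A, D, E, G, H]
After 5 (swap(1, 3)): [B, A, F, C, D, E, G, H]
After 6 (swap(6, 7)): [B, A, F, C, D, E, H, G]
After 7 (swap(6, 2)): [B, A, H, C, D, E, F, G]
After 8 (rotate_left(3, 7, k=4)): [B, A, H, G, C, D, E, F]
After 9 (swap(1, 6)): [B, E, H, G, C, D, A, F]
After 10 (rotate_left(2, 7, k=4)): [B, E, A, F, H, G, C, D]
After 11 (rotate_left(2, 7, k=5)): [B, E, D, A, F, H, G, C]
After 12 (swap(6, 1)): [B, G, D, A, F, H, E, C]
After 13 (reverse(4, 7)): [B, G, D, A, C, E, H, F]
After 14 (swap(1, 0)): [G, B, D, A, C, E, H, F]

Answer: 6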